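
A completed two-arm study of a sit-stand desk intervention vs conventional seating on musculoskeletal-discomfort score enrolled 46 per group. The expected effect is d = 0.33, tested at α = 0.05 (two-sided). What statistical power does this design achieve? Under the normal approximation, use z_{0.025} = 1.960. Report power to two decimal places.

power ≈ 0.35

For two equal groups, power = Φ(d·√(n/2) − z_{α/2}).
d·√(n/2) = 0.33 × √(46/2) = 0.33 × 4.796 = 1.583.
z_β = 1.583 − 1.960 = -0.377.
Power = Φ(-0.377) = 0.353.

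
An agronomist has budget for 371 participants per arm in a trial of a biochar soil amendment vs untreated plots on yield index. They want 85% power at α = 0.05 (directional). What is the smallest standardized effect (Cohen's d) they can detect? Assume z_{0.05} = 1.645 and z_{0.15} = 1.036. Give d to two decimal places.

For two independent groups of n = 371 each: d_min = (z_{α} + z_β)·√(2/n).
z-sum = 1.645 + 1.036 = 2.681.
d_min = 2.681 × √(2/371) = 2.681 × 0.0734 = 0.197.

d_min ≈ 0.20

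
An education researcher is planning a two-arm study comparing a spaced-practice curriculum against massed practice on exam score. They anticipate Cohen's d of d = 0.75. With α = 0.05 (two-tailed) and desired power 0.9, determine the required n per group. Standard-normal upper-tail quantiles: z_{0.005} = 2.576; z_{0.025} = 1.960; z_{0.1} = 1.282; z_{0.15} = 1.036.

n = 38 per group

For two independent groups with equal n: n = 2·((z_{α/2} + z_β) / d)².
z_{α/2} + z_β = 1.960 + 1.282 = 3.242.
n = 2 × (3.242 / 0.75)² = 2 × 4.323² = 2 × 18.69 = 37.4.
Round up to the next whole participant.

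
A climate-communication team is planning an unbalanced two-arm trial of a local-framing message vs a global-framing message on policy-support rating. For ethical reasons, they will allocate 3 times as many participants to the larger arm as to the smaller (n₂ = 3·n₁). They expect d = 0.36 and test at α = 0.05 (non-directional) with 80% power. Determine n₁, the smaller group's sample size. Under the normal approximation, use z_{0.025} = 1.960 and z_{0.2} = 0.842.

With allocation ratio k = n₂/n₁ = 3, Var(x̄₁−x̄₂) = σ²(1/n₁ + 1/(k·n₁)) = σ²·(k+1)/(k·n₁).
So n₁ = (1 + 1/k)·((z_{α/2} + z_β)/d)² = 1.333 × (2.802/0.36)².
n₁ = 1.333 × 60.58 = 80.8.
Round up: n₁ = 81, giving n₂ = 3 × 81 = 243.

n₁ = 81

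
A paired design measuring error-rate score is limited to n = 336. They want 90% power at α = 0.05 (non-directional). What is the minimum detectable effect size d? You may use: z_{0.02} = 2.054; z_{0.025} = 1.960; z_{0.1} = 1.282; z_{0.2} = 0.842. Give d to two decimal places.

d_min ≈ 0.18

For a single sample (or paired design) of n = 336: d_min = (z_{α/2} + z_β)/√n.
z-sum = 1.960 + 1.282 = 3.242.
d_min = 3.242 / √336 = 3.242 / 18.330 = 0.177.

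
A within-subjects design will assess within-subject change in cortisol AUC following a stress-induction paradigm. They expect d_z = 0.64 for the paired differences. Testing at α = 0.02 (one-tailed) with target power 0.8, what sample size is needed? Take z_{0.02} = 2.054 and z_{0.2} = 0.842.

For a paired (one-sample on differences) test: n = ((z_{α} + z_β) / d)².
z_{α} + z_β = 2.054 + 0.842 = 2.896.
n = (2.896 / 0.64)² = 4.525² = 20.48.
Round up.

n = 21 pairs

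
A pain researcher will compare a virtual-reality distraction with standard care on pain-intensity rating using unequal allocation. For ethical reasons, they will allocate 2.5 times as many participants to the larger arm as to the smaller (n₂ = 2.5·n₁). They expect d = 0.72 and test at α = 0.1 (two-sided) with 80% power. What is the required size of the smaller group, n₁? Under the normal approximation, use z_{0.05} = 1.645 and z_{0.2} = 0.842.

With allocation ratio k = n₂/n₁ = 2.5, Var(x̄₁−x̄₂) = σ²(1/n₁ + 1/(k·n₁)) = σ²·(k+1)/(k·n₁).
So n₁ = (1 + 1/k)·((z_{α/2} + z_β)/d)² = 1.400 × (2.487/0.72)².
n₁ = 1.400 × 11.93 = 16.7.
Round up: n₁ = 17, giving n₂ = ⌈2.5 × 17⌉ = ⌈42.5⌉ = 43.

n₁ = 17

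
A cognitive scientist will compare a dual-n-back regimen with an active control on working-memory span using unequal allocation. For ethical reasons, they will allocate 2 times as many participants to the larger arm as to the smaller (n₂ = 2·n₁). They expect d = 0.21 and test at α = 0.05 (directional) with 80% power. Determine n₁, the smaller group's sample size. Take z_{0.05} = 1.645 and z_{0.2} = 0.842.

n₁ = 211

With allocation ratio k = n₂/n₁ = 2, Var(x̄₁−x̄₂) = σ²(1/n₁ + 1/(k·n₁)) = σ²·(k+1)/(k·n₁).
So n₁ = (1 + 1/k)·((z_{α} + z_β)/d)² = 1.500 × (2.487/0.21)².
n₁ = 1.500 × 140.25 = 210.4.
Round up: n₁ = 211, giving n₂ = 2 × 211 = 422.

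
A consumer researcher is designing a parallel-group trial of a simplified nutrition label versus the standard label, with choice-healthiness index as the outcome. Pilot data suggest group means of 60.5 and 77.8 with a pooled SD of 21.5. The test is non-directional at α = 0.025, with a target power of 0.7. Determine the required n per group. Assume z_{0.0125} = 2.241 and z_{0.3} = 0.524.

n = 24 per group

Cohen's d = |M₁ − M₂| / SD_pooled = |60.5 − 77.8| / 21.5 = 17.3 / 21.5 = 0.805.
For two independent groups with equal n: n = 2·((z_{α/2} + z_β) / d)².
z_{α/2} + z_β = 2.241 + 0.524 = 2.765.
n = 2 × (2.765 / 0.805)² = 2 × 3.435² = 2 × 11.80 = 23.6.
Round up to the next whole participant.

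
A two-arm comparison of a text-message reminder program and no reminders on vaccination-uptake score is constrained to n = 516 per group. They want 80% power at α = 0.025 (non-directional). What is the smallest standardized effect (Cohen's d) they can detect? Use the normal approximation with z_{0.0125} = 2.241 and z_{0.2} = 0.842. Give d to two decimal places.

For two independent groups of n = 516 each: d_min = (z_{α/2} + z_β)·√(2/n).
z-sum = 2.241 + 0.842 = 3.083.
d_min = 3.083 × √(2/516) = 3.083 × 0.0623 = 0.192.

d_min ≈ 0.19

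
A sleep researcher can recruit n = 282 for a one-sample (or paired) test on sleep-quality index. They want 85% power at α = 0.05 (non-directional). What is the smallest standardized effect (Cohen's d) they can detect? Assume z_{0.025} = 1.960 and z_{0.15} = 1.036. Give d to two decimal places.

For a single sample (or paired design) of n = 282: d_min = (z_{α/2} + z_β)/√n.
z-sum = 1.960 + 1.036 = 2.996.
d_min = 2.996 / √282 = 2.996 / 16.793 = 0.178.

d_min ≈ 0.18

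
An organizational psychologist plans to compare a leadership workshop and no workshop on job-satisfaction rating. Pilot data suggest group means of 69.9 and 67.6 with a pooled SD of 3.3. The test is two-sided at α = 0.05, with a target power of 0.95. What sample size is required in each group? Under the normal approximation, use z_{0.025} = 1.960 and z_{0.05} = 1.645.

n = 54 per group

Cohen's d = |M₁ − M₂| / SD_pooled = |69.9 − 67.6| / 3.3 = 2.3 / 3.3 = 0.697.
For two independent groups with equal n: n = 2·((z_{α/2} + z_β) / d)².
z_{α/2} + z_β = 1.960 + 1.645 = 3.605.
n = 2 × (3.605 / 0.697)² = 2 × 5.172² = 2 × 26.75 = 53.5.
Round up to the next whole participant.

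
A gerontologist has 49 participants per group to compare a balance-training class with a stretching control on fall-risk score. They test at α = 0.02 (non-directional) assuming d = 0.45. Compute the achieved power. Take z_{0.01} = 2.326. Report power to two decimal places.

For two equal groups, power = Φ(d·√(n/2) − z_{α/2}).
d·√(n/2) = 0.45 × √(49/2) = 0.45 × 4.950 = 2.227.
z_β = 2.227 − 2.326 = -0.099.
Power = Φ(-0.099) = 0.461.

power ≈ 0.46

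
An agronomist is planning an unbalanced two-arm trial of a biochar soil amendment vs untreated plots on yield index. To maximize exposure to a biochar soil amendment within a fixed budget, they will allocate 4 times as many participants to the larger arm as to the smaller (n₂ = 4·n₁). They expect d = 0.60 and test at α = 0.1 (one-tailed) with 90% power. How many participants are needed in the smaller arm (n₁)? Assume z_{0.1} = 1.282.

With allocation ratio k = n₂/n₁ = 4, Var(x̄₁−x̄₂) = σ²(1/n₁ + 1/(k·n₁)) = σ²·(k+1)/(k·n₁).
So n₁ = (1 + 1/k)·((z_{α} + z_β)/d)² = 1.250 × (2.564/0.60)².
n₁ = 1.250 × 18.26 = 22.8.
Round up: n₁ = 23, giving n₂ = 4 × 23 = 92.

n₁ = 23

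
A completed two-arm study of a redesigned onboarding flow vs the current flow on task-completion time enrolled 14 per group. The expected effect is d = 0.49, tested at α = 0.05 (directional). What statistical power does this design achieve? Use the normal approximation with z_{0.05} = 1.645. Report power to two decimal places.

For two equal groups, power = Φ(d·√(n/2) − z_{α}).
d·√(n/2) = 0.49 × √(14/2) = 0.49 × 2.646 = 1.296.
z_β = 1.296 − 1.645 = -0.349.
Power = Φ(-0.349) = 0.364.

power ≈ 0.36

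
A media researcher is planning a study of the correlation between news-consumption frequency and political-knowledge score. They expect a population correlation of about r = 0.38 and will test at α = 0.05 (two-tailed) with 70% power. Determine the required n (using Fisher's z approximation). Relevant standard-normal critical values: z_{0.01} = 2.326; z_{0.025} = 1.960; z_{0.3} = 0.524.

Fisher's z: C = ½·ln((1+r)/(1−r)) = ½·ln(2.2258) = 0.4001.
n = ((z_{α/2} + z_β)/C)² + 3.
(1.960 + 0.524) / 0.4001 = 2.484 / 0.4001 = 6.208.
n = 6.208² + 3 = 38.54 + 3 = 41.5.
Round up.

n = 42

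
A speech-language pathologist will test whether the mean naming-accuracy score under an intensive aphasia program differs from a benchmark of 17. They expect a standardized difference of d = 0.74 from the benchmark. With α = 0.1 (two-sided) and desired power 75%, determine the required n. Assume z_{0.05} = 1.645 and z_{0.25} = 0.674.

n = 10

For a one-sample test: n = ((z_{α/2} + z_β) / d)².
z_{α/2} + z_β = 1.645 + 0.674 = 2.319.
n = (2.319 / 0.74)² = 3.134² = 9.82.
Round up.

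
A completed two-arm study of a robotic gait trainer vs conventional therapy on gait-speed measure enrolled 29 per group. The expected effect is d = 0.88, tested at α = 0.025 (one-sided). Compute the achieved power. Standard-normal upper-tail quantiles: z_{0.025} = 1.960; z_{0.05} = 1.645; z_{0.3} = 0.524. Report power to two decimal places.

power ≈ 0.92

For two equal groups, power = Φ(d·√(n/2) − z_{α}).
d·√(n/2) = 0.88 × √(29/2) = 0.88 × 3.808 = 3.351.
z_β = 3.351 − 1.960 = 1.391.
Power = Φ(1.391) = 0.918.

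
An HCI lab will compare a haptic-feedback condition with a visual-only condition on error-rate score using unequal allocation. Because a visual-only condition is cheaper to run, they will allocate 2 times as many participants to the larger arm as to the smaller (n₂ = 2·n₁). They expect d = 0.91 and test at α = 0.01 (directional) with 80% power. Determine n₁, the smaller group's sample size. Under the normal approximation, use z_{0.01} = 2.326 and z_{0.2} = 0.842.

n₁ = 19

With allocation ratio k = n₂/n₁ = 2, Var(x̄₁−x̄₂) = σ²(1/n₁ + 1/(k·n₁)) = σ²·(k+1)/(k·n₁).
So n₁ = (1 + 1/k)·((z_{α} + z_β)/d)² = 1.500 × (3.168/0.91)².
n₁ = 1.500 × 12.12 = 18.2.
Round up: n₁ = 19, giving n₂ = 2 × 19 = 38.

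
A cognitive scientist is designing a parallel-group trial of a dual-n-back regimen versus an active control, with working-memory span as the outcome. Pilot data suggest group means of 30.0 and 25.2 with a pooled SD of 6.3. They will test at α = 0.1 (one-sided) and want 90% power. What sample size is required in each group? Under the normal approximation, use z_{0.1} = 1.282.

n = 23 per group

Cohen's d = |M₁ − M₂| / SD_pooled = |30.0 − 25.2| / 6.3 = 4.8 / 6.3 = 0.762.
For two independent groups with equal n: n = 2·((z_{α} + z_β) / d)².
z_{α} + z_β = 1.282 + 1.282 = 2.564.
n = 2 × (2.564 / 0.762)² = 2 × 3.365² = 2 × 11.32 = 22.6.
Round up to the next whole participant.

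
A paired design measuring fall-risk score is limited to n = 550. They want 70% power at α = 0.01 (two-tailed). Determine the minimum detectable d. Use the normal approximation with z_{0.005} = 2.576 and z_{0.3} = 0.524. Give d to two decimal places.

For a single sample (or paired design) of n = 550: d_min = (z_{α/2} + z_β)/√n.
z-sum = 2.576 + 0.524 = 3.100.
d_min = 3.100 / √550 = 3.100 / 23.452 = 0.132.

d_min ≈ 0.13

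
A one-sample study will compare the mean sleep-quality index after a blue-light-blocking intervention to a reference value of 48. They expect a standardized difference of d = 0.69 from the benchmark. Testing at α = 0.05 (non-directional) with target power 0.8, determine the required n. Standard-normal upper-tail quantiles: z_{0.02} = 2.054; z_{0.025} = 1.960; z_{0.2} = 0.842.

For a one-sample test: n = ((z_{α/2} + z_β) / d)².
z_{α/2} + z_β = 1.960 + 0.842 = 2.802.
n = (2.802 / 0.69)² = 4.061² = 16.49.
Round up.

n = 17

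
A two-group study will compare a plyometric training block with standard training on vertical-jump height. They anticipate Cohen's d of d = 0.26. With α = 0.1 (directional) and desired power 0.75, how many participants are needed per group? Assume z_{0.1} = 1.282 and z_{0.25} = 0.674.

For two independent groups with equal n: n = 2·((z_{α} + z_β) / d)².
z_{α} + z_β = 1.282 + 0.674 = 1.956.
n = 2 × (1.956 / 0.26)² = 2 × 7.523² = 2 × 56.60 = 113.2.
Round up to the next whole participant.

n = 114 per group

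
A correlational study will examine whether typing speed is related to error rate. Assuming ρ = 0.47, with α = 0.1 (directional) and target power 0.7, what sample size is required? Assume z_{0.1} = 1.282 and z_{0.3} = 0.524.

Fisher's z: C = ½·ln((1+r)/(1−r)) = ½·ln(2.7736) = 0.5101.
n = ((z_{α} + z_β)/C)² + 3.
(1.282 + 0.524) / 0.5101 = 1.806 / 0.5101 = 3.540.
n = 3.540² + 3 = 12.54 + 3 = 15.5.
Round up.

n = 16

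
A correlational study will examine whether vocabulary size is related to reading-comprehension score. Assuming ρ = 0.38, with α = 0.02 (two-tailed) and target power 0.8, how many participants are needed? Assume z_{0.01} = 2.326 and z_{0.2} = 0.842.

n = 66

Fisher's z: C = ½·ln((1+r)/(1−r)) = ½·ln(2.2258) = 0.4001.
n = ((z_{α/2} + z_β)/C)² + 3.
(2.326 + 0.842) / 0.4001 = 3.168 / 0.4001 = 7.918.
n = 7.918² + 3 = 62.70 + 3 = 65.7.
Round up.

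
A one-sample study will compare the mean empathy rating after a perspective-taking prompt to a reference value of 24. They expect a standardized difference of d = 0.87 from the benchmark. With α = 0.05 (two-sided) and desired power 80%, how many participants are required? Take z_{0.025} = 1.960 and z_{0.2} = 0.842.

n = 11

For a one-sample test: n = ((z_{α/2} + z_β) / d)².
z_{α/2} + z_β = 1.960 + 0.842 = 2.802.
n = (2.802 / 0.87)² = 3.221² = 10.37.
Round up.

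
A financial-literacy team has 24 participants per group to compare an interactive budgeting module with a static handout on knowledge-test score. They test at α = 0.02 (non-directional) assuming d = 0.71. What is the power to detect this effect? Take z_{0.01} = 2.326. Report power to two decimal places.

power ≈ 0.55

For two equal groups, power = Φ(d·√(n/2) − z_{α/2}).
d·√(n/2) = 0.71 × √(24/2) = 0.71 × 3.464 = 2.460.
z_β = 2.460 − 2.326 = 0.134.
Power = Φ(0.134) = 0.553.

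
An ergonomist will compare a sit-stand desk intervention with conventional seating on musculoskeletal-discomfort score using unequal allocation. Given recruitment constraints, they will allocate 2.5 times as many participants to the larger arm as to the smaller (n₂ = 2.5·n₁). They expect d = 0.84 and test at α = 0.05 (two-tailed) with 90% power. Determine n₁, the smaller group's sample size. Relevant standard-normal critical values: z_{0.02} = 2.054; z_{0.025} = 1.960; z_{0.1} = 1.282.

n₁ = 21

With allocation ratio k = n₂/n₁ = 2.5, Var(x̄₁−x̄₂) = σ²(1/n₁ + 1/(k·n₁)) = σ²·(k+1)/(k·n₁).
So n₁ = (1 + 1/k)·((z_{α/2} + z_β)/d)² = 1.400 × (3.242/0.84)².
n₁ = 1.400 × 14.90 = 20.9.
Round up: n₁ = 21, giving n₂ = ⌈2.5 × 21⌉ = ⌈52.5⌉ = 53.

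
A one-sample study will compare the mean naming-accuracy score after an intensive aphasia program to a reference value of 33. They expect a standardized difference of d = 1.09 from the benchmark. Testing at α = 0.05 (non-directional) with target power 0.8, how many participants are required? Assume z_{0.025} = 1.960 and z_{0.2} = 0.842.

n = 7

For a one-sample test: n = ((z_{α/2} + z_β) / d)².
z_{α/2} + z_β = 1.960 + 0.842 = 2.802.
n = (2.802 / 1.09)² = 2.571² = 6.61.
Round up.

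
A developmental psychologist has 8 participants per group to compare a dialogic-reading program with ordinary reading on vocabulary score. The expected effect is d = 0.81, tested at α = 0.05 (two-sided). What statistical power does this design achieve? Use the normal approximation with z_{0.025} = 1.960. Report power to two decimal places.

For two equal groups, power = Φ(d·√(n/2) − z_{α/2}).
d·√(n/2) = 0.81 × √(8/2) = 0.81 × 2.000 = 1.620.
z_β = 1.620 − 1.960 = -0.340.
Power = Φ(-0.340) = 0.367.

power ≈ 0.37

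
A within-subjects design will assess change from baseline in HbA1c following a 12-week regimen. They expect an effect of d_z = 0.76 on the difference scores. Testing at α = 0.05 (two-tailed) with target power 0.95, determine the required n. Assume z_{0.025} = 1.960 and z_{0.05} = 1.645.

n = 23 pairs

For a paired (one-sample on differences) test: n = ((z_{α/2} + z_β) / d)².
z_{α/2} + z_β = 1.960 + 1.645 = 3.605.
n = (3.605 / 0.76)² = 4.743² = 22.50.
Round up.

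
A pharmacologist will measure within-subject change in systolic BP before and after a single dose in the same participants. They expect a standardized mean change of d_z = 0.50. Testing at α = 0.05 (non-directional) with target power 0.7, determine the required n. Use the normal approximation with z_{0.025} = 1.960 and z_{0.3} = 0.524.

n = 25 pairs

For a paired (one-sample on differences) test: n = ((z_{α/2} + z_β) / d)².
z_{α/2} + z_β = 1.960 + 0.524 = 2.484.
n = (2.484 / 0.50)² = 4.968² = 24.68.
Round up.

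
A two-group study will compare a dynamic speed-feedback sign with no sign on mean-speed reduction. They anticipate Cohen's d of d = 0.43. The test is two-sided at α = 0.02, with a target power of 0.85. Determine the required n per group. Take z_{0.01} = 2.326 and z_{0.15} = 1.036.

n = 123 per group

For two independent groups with equal n: n = 2·((z_{α/2} + z_β) / d)².
z_{α/2} + z_β = 2.326 + 1.036 = 3.362.
n = 2 × (3.362 / 0.43)² = 2 × 7.819² = 2 × 61.13 = 122.3.
Round up to the next whole participant.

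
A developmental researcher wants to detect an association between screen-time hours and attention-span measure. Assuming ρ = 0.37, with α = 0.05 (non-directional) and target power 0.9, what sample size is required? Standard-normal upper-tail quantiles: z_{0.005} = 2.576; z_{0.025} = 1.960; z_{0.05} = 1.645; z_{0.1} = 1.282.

n = 73

Fisher's z: C = ½·ln((1+r)/(1−r)) = ½·ln(2.1746) = 0.3884.
n = ((z_{α/2} + z_β)/C)² + 3.
(1.960 + 1.282) / 0.3884 = 3.242 / 0.3884 = 8.347.
n = 8.347² + 3 = 69.67 + 3 = 72.7.
Round up.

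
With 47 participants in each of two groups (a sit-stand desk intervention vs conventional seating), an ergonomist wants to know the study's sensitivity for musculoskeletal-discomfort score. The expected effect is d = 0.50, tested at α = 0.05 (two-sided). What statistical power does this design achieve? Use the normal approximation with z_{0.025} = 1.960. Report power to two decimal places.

power ≈ 0.68

For two equal groups, power = Φ(d·√(n/2) − z_{α/2}).
d·√(n/2) = 0.50 × √(47/2) = 0.50 × 4.848 = 2.424.
z_β = 2.424 − 1.960 = 0.464.
Power = Φ(0.464) = 0.679.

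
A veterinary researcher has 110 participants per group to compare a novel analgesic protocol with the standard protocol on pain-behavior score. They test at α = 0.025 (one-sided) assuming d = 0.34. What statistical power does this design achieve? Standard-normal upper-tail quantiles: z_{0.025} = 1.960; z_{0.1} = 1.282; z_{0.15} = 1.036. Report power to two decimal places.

power ≈ 0.71

For two equal groups, power = Φ(d·√(n/2) − z_{α}).
d·√(n/2) = 0.34 × √(110/2) = 0.34 × 7.416 = 2.522.
z_β = 2.522 − 1.960 = 0.562.
Power = Φ(0.562) = 0.713.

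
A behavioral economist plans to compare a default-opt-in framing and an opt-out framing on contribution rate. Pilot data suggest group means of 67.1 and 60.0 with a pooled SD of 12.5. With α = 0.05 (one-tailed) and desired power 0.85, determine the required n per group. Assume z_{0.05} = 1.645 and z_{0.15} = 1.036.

Cohen's d = |M₁ − M₂| / SD_pooled = |67.1 − 60.0| / 12.5 = 7.1 / 12.5 = 0.568.
For two independent groups with equal n: n = 2·((z_{α} + z_β) / d)².
z_{α} + z_β = 1.645 + 1.036 = 2.681.
n = 2 × (2.681 / 0.568)² = 2 × 4.720² = 2 × 22.28 = 44.6.
Round up to the next whole participant.

n = 45 per group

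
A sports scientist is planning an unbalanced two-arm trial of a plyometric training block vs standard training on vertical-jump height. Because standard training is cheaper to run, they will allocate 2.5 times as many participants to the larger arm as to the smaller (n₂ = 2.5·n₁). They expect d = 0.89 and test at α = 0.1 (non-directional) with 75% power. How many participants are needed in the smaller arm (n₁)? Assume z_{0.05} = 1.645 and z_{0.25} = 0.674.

With allocation ratio k = n₂/n₁ = 2.5, Var(x̄₁−x̄₂) = σ²(1/n₁ + 1/(k·n₁)) = σ²·(k+1)/(k·n₁).
So n₁ = (1 + 1/k)·((z_{α/2} + z_β)/d)² = 1.400 × (2.319/0.89)².
n₁ = 1.400 × 6.79 = 9.5.
Round up: n₁ = 10, giving n₂ = 2.5 × 10 = 25.

n₁ = 10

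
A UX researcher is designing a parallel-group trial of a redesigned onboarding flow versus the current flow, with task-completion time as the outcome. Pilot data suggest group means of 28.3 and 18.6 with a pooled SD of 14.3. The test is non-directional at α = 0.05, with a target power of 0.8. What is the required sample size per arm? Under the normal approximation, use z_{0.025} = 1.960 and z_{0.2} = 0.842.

Cohen's d = |M₁ − M₂| / SD_pooled = |28.3 − 18.6| / 14.3 = 9.7 / 14.3 = 0.678.
For two independent groups with equal n: n = 2·((z_{α/2} + z_β) / d)².
z_{α/2} + z_β = 1.960 + 0.842 = 2.802.
n = 2 × (2.802 / 0.678)² = 2 × 4.133² = 2 × 17.08 = 34.2.
Round up to the next whole participant.

n = 35 per group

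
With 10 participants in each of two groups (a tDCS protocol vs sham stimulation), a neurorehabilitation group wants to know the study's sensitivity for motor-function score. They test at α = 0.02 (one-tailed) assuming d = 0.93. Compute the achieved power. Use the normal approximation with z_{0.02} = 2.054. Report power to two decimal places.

For two equal groups, power = Φ(d·√(n/2) − z_{α}).
d·√(n/2) = 0.93 × √(10/2) = 0.93 × 2.236 = 2.080.
z_β = 2.080 − 2.054 = 0.026.
Power = Φ(0.026) = 0.510.

power ≈ 0.51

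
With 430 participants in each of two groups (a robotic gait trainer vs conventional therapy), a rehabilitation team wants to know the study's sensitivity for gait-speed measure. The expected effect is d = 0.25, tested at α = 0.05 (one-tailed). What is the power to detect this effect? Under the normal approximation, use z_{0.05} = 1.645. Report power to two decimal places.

power ≈ 0.98

For two equal groups, power = Φ(d·√(n/2) − z_{α}).
d·√(n/2) = 0.25 × √(430/2) = 0.25 × 14.663 = 3.666.
z_β = 3.666 − 1.645 = 2.021.
Power = Φ(2.021) = 0.978.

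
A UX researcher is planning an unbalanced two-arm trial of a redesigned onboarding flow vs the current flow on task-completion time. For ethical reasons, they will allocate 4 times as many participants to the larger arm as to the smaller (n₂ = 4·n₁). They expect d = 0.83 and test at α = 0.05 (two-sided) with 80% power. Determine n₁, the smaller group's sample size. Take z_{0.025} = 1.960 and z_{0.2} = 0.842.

With allocation ratio k = n₂/n₁ = 4, Var(x̄₁−x̄₂) = σ²(1/n₁ + 1/(k·n₁)) = σ²·(k+1)/(k·n₁).
So n₁ = (1 + 1/k)·((z_{α/2} + z_β)/d)² = 1.250 × (2.802/0.83)².
n₁ = 1.250 × 11.40 = 14.2.
Round up: n₁ = 15, giving n₂ = 4 × 15 = 60.

n₁ = 15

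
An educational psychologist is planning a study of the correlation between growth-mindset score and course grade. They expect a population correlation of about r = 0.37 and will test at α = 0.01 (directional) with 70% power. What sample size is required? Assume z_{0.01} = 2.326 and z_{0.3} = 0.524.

Fisher's z: C = ½·ln((1+r)/(1−r)) = ½·ln(2.1746) = 0.3884.
n = ((z_{α} + z_β)/C)² + 3.
(2.326 + 0.524) / 0.3884 = 2.850 / 0.3884 = 7.338.
n = 7.338² + 3 = 53.84 + 3 = 56.8.
Round up.

n = 57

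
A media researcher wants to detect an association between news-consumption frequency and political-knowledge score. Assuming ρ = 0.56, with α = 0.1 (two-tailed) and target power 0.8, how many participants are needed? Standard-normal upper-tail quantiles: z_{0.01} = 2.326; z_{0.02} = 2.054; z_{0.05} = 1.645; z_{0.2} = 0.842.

n = 19

Fisher's z: C = ½·ln((1+r)/(1−r)) = ½·ln(3.5455) = 0.6328.
n = ((z_{α/2} + z_β)/C)² + 3.
(1.645 + 0.842) / 0.6328 = 2.487 / 0.6328 = 3.930.
n = 3.930² + 3 = 15.45 + 3 = 18.4.
Round up.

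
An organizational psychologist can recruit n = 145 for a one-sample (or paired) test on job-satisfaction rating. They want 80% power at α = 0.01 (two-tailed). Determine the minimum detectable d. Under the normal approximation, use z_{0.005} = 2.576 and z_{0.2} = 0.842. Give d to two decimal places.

For a single sample (or paired design) of n = 145: d_min = (z_{α/2} + z_β)/√n.
z-sum = 2.576 + 0.842 = 3.418.
d_min = 3.418 / √145 = 3.418 / 12.042 = 0.284.

d_min ≈ 0.28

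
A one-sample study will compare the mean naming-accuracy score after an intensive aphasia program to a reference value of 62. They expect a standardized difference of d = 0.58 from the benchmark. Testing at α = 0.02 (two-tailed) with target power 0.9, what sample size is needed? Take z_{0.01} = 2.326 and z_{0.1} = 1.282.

n = 39

For a one-sample test: n = ((z_{α/2} + z_β) / d)².
z_{α/2} + z_β = 2.326 + 1.282 = 3.608.
n = (3.608 / 0.58)² = 6.221² = 38.70.
Round up.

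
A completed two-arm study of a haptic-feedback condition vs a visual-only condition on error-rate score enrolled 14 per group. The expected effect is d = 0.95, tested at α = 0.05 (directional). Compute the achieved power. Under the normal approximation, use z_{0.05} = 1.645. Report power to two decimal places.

power ≈ 0.81

For two equal groups, power = Φ(d·√(n/2) − z_{α}).
d·√(n/2) = 0.95 × √(14/2) = 0.95 × 2.646 = 2.513.
z_β = 2.513 − 1.645 = 0.868.
Power = Φ(0.868) = 0.807.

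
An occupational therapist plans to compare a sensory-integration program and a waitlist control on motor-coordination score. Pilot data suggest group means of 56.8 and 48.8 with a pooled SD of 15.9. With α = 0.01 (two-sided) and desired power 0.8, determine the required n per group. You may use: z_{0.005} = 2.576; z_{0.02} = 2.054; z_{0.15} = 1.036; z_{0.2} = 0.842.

Cohen's d = |M₁ − M₂| / SD_pooled = |56.8 − 48.8| / 15.9 = 8.0 / 15.9 = 0.503.
For two independent groups with equal n: n = 2·((z_{α/2} + z_β) / d)².
z_{α/2} + z_β = 2.576 + 0.842 = 3.418.
n = 2 × (3.418 / 0.503)² = 2 × 6.795² = 2 × 46.18 = 92.4.
Round up to the next whole participant.

n = 93 per group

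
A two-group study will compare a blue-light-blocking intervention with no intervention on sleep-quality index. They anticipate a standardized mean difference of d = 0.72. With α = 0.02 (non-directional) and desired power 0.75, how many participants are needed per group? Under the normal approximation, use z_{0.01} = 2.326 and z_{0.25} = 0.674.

n = 35 per group

For two independent groups with equal n: n = 2·((z_{α/2} + z_β) / d)².
z_{α/2} + z_β = 2.326 + 0.674 = 3.000.
n = 2 × (3.000 / 0.72)² = 2 × 4.167² = 2 × 17.36 = 34.7.
Round up to the next whole participant.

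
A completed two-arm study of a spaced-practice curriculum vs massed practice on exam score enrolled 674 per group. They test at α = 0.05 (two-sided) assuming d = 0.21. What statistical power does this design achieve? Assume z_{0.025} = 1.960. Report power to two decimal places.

For two equal groups, power = Φ(d·√(n/2) − z_{α/2}).
d·√(n/2) = 0.21 × √(674/2) = 0.21 × 18.358 = 3.855.
z_β = 3.855 − 1.960 = 1.895.
Power = Φ(1.895) = 0.971.

power ≈ 0.97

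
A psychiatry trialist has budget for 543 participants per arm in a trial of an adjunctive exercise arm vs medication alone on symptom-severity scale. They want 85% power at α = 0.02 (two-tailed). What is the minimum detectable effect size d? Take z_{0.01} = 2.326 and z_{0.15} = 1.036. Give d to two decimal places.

d_min ≈ 0.20

For two independent groups of n = 543 each: d_min = (z_{α/2} + z_β)·√(2/n).
z-sum = 2.326 + 1.036 = 3.362.
d_min = 3.362 × √(2/543) = 3.362 × 0.0607 = 0.204.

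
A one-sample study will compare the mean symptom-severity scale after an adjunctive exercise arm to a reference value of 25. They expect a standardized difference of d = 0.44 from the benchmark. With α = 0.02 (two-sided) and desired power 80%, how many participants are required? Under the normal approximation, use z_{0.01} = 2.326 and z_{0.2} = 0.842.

n = 52

For a one-sample test: n = ((z_{α/2} + z_β) / d)².
z_{α/2} + z_β = 2.326 + 0.842 = 3.168.
n = (3.168 / 0.44)² = 7.200² = 51.84.
Round up.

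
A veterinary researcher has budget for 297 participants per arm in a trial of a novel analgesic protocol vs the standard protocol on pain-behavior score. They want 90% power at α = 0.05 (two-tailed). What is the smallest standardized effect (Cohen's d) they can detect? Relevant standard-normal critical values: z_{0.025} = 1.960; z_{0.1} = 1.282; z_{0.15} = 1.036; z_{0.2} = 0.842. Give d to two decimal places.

d_min ≈ 0.27

For two independent groups of n = 297 each: d_min = (z_{α/2} + z_β)·√(2/n).
z-sum = 1.960 + 1.282 = 3.242.
d_min = 3.242 × √(2/297) = 3.242 × 0.0821 = 0.266.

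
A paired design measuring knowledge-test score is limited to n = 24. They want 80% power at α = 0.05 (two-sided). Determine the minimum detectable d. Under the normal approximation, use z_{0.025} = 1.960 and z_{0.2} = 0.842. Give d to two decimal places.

For a single sample (or paired design) of n = 24: d_min = (z_{α/2} + z_β)/√n.
z-sum = 1.960 + 0.842 = 2.802.
d_min = 2.802 / √24 = 2.802 / 4.899 = 0.572.

d_min ≈ 0.57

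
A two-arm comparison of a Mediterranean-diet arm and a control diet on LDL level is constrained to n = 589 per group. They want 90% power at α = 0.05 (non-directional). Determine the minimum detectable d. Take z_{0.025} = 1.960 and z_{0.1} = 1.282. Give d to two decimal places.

d_min ≈ 0.19

For two independent groups of n = 589 each: d_min = (z_{α/2} + z_β)·√(2/n).
z-sum = 1.960 + 1.282 = 3.242.
d_min = 3.242 × √(2/589) = 3.242 × 0.0583 = 0.189.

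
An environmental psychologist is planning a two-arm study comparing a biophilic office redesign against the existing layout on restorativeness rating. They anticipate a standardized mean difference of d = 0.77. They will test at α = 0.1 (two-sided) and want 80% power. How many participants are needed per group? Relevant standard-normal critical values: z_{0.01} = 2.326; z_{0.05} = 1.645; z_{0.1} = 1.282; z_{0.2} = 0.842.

For two independent groups with equal n: n = 2·((z_{α/2} + z_β) / d)².
z_{α/2} + z_β = 1.645 + 0.842 = 2.487.
n = 2 × (2.487 / 0.77)² = 2 × 3.230² = 2 × 10.43 = 20.9.
Round up to the next whole participant.

n = 21 per group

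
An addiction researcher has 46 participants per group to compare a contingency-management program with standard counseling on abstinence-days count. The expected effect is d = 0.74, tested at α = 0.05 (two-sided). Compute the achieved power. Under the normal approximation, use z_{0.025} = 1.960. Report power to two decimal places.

For two equal groups, power = Φ(d·√(n/2) − z_{α/2}).
d·√(n/2) = 0.74 × √(46/2) = 0.74 × 4.796 = 3.549.
z_β = 3.549 − 1.960 = 1.589.
Power = Φ(1.589) = 0.944.

power ≈ 0.94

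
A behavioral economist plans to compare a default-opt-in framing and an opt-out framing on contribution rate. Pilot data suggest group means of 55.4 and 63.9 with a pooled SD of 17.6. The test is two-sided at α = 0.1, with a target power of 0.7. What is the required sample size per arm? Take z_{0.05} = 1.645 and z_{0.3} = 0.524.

Cohen's d = |M₁ − M₂| / SD_pooled = |55.4 − 63.9| / 17.6 = 8.5 / 17.6 = 0.483.
For two independent groups with equal n: n = 2·((z_{α/2} + z_β) / d)².
z_{α/2} + z_β = 1.645 + 0.524 = 2.169.
n = 2 × (2.169 / 0.483)² = 2 × 4.491² = 2 × 20.17 = 40.3.
Round up to the next whole participant.

n = 41 per group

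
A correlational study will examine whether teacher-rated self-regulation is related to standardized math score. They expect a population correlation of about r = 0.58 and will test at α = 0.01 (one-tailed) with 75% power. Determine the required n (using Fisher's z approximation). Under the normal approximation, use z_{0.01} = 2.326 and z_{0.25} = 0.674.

Fisher's z: C = ½·ln((1+r)/(1−r)) = ½·ln(3.7619) = 0.6625.
n = ((z_{α} + z_β)/C)² + 3.
(2.326 + 0.674) / 0.6625 = 3.000 / 0.6625 = 4.528.
n = 4.528² + 3 = 20.51 + 3 = 23.5.
Round up.

n = 24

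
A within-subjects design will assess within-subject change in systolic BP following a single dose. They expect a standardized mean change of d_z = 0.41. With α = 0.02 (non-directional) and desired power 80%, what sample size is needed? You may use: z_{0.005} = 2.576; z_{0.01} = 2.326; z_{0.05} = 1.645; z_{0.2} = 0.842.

n = 60 pairs

For a paired (one-sample on differences) test: n = ((z_{α/2} + z_β) / d)².
z_{α/2} + z_β = 2.326 + 0.842 = 3.168.
n = (3.168 / 0.41)² = 7.727² = 59.70.
Round up.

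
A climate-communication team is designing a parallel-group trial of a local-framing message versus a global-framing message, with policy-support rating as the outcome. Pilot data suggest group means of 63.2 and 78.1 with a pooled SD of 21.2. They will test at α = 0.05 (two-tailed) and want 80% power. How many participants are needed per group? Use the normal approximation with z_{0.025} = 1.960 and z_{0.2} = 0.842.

n = 32 per group

Cohen's d = |M₁ − M₂| / SD_pooled = |63.2 − 78.1| / 21.2 = 14.9 / 21.2 = 0.703.
For two independent groups with equal n: n = 2·((z_{α/2} + z_β) / d)².
z_{α/2} + z_β = 1.960 + 0.842 = 2.802.
n = 2 × (2.802 / 0.703)² = 2 × 3.986² = 2 × 15.89 = 31.8.
Round up to the next whole participant.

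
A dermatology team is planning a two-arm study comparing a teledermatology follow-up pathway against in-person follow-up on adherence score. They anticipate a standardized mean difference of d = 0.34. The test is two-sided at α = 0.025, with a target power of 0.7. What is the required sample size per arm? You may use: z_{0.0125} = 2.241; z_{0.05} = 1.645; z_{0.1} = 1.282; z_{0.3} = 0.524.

n = 133 per group

For two independent groups with equal n: n = 2·((z_{α/2} + z_β) / d)².
z_{α/2} + z_β = 2.241 + 0.524 = 2.765.
n = 2 × (2.765 / 0.34)² = 2 × 8.132² = 2 × 66.14 = 132.3.
Round up to the next whole participant.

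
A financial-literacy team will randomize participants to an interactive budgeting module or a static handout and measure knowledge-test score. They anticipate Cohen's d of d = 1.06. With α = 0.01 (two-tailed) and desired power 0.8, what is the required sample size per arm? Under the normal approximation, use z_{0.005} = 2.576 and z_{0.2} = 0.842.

n = 21 per group

For two independent groups with equal n: n = 2·((z_{α/2} + z_β) / d)².
z_{α/2} + z_β = 2.576 + 0.842 = 3.418.
n = 2 × (3.418 / 1.06)² = 2 × 3.225² = 2 × 10.40 = 20.8.
Round up to the next whole participant.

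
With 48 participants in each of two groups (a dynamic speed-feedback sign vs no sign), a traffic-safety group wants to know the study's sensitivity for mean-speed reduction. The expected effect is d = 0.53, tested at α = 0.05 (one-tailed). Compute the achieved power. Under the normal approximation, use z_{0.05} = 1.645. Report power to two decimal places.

For two equal groups, power = Φ(d·√(n/2) − z_{α}).
d·√(n/2) = 0.53 × √(48/2) = 0.53 × 4.899 = 2.596.
z_β = 2.596 − 1.645 = 0.951.
Power = Φ(0.951) = 0.829.

power ≈ 0.83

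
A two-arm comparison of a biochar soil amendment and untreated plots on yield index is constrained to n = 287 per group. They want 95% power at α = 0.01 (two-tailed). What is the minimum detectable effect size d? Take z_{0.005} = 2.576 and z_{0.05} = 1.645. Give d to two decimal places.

For two independent groups of n = 287 each: d_min = (z_{α/2} + z_β)·√(2/n).
z-sum = 2.576 + 1.645 = 4.221.
d_min = 4.221 × √(2/287) = 4.221 × 0.0835 = 0.352.

d_min ≈ 0.35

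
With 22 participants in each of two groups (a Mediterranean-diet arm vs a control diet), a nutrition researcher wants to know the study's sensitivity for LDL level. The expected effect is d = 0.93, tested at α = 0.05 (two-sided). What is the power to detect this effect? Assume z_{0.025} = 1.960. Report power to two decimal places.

For two equal groups, power = Φ(d·√(n/2) − z_{α/2}).
d·√(n/2) = 0.93 × √(22/2) = 0.93 × 3.317 = 3.084.
z_β = 3.084 − 1.960 = 1.124.
Power = Φ(1.124) = 0.870.

power ≈ 0.87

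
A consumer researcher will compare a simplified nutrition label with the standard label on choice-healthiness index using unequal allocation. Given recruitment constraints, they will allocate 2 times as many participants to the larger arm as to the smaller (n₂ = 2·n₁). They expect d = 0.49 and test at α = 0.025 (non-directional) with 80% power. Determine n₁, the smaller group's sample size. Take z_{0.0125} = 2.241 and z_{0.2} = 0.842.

n₁ = 60

With allocation ratio k = n₂/n₁ = 2, Var(x̄₁−x̄₂) = σ²(1/n₁ + 1/(k·n₁)) = σ²·(k+1)/(k·n₁).
So n₁ = (1 + 1/k)·((z_{α/2} + z_β)/d)² = 1.500 × (3.083/0.49)².
n₁ = 1.500 × 39.59 = 59.4.
Round up: n₁ = 60, giving n₂ = 2 × 60 = 120.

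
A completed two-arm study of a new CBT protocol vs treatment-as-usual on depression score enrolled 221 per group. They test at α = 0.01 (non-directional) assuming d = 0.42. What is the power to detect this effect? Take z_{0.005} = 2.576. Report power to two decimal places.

power ≈ 0.97

For two equal groups, power = Φ(d·√(n/2) − z_{α/2}).
d·√(n/2) = 0.42 × √(221/2) = 0.42 × 10.512 = 4.415.
z_β = 4.415 − 2.576 = 1.839.
Power = Φ(1.839) = 0.967.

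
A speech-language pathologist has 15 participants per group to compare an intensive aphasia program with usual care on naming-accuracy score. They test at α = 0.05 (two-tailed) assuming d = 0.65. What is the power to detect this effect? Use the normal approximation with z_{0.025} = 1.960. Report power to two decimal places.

power ≈ 0.43

For two equal groups, power = Φ(d·√(n/2) − z_{α/2}).
d·√(n/2) = 0.65 × √(15/2) = 0.65 × 2.739 = 1.780.
z_β = 1.780 − 1.960 = -0.180.
Power = Φ(-0.180) = 0.429.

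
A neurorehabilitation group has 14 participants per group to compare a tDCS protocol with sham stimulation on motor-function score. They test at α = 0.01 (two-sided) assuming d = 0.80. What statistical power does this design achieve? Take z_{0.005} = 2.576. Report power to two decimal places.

For two equal groups, power = Φ(d·√(n/2) − z_{α/2}).
d·√(n/2) = 0.80 × √(14/2) = 0.80 × 2.646 = 2.117.
z_β = 2.117 − 2.576 = -0.459.
Power = Φ(-0.459) = 0.323.

power ≈ 0.32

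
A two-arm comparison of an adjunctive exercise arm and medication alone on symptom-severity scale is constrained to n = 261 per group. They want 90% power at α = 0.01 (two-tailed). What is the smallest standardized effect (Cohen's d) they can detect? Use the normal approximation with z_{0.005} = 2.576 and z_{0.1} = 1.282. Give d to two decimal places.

For two independent groups of n = 261 each: d_min = (z_{α/2} + z_β)·√(2/n).
z-sum = 2.576 + 1.282 = 3.858.
d_min = 3.858 × √(2/261) = 3.858 × 0.0875 = 0.338.

d_min ≈ 0.34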